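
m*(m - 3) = m^2 - 3*m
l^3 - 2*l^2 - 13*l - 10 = (l - 5)*(l + 1)*(l + 2)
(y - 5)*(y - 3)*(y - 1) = y^3 - 9*y^2 + 23*y - 15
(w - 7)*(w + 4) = w^2 - 3*w - 28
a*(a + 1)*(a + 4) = a^3 + 5*a^2 + 4*a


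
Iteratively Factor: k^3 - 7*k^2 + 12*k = (k - 3)*(k^2 - 4*k) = (k - 4)*(k - 3)*(k)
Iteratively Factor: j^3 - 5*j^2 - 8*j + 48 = (j - 4)*(j^2 - j - 12) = (j - 4)^2*(j + 3)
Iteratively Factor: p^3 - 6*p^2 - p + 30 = (p - 3)*(p^2 - 3*p - 10) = (p - 5)*(p - 3)*(p + 2)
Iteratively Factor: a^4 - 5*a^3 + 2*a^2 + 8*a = (a + 1)*(a^3 - 6*a^2 + 8*a) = a*(a + 1)*(a^2 - 6*a + 8) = a*(a - 4)*(a + 1)*(a - 2)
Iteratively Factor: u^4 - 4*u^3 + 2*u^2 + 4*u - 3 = (u + 1)*(u^3 - 5*u^2 + 7*u - 3) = (u - 1)*(u + 1)*(u^2 - 4*u + 3) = (u - 3)*(u - 1)*(u + 1)*(u - 1)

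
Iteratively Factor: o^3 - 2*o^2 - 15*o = (o + 3)*(o^2 - 5*o) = (o - 5)*(o + 3)*(o)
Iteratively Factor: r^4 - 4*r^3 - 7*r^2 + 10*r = (r - 5)*(r^3 + r^2 - 2*r) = (r - 5)*(r - 1)*(r^2 + 2*r) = (r - 5)*(r - 1)*(r + 2)*(r)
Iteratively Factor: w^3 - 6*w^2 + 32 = (w + 2)*(w^2 - 8*w + 16) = (w - 4)*(w + 2)*(w - 4)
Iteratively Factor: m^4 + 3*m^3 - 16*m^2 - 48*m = (m)*(m^3 + 3*m^2 - 16*m - 48) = m*(m + 3)*(m^2 - 16) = m*(m + 3)*(m + 4)*(m - 4)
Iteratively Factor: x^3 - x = (x)*(x^2 - 1) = x*(x + 1)*(x - 1)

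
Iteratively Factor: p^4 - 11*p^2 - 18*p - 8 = (p + 1)*(p^3 - p^2 - 10*p - 8) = (p - 4)*(p + 1)*(p^2 + 3*p + 2) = (p - 4)*(p + 1)*(p + 2)*(p + 1)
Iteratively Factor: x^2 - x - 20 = (x - 5)*(x + 4)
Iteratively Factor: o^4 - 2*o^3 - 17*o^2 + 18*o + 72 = (o - 4)*(o^3 + 2*o^2 - 9*o - 18) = (o - 4)*(o + 2)*(o^2 - 9) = (o - 4)*(o + 2)*(o + 3)*(o - 3)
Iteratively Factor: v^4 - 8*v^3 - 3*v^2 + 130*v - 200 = (v + 4)*(v^3 - 12*v^2 + 45*v - 50) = (v - 5)*(v + 4)*(v^2 - 7*v + 10) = (v - 5)^2*(v + 4)*(v - 2)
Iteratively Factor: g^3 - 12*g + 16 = (g + 4)*(g^2 - 4*g + 4) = (g - 2)*(g + 4)*(g - 2)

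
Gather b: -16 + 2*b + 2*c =2*b + 2*c - 16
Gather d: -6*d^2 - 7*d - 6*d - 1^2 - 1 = -6*d^2 - 13*d - 2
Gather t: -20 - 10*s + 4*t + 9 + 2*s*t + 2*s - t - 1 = -8*s + t*(2*s + 3) - 12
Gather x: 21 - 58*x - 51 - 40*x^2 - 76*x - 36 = -40*x^2 - 134*x - 66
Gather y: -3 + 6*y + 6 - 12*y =3 - 6*y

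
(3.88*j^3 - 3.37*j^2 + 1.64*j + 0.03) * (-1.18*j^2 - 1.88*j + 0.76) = -4.5784*j^5 - 3.3178*j^4 + 7.3492*j^3 - 5.6798*j^2 + 1.19*j + 0.0228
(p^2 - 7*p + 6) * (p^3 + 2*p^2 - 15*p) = p^5 - 5*p^4 - 23*p^3 + 117*p^2 - 90*p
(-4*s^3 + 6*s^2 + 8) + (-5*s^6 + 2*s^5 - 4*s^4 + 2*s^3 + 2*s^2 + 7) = -5*s^6 + 2*s^5 - 4*s^4 - 2*s^3 + 8*s^2 + 15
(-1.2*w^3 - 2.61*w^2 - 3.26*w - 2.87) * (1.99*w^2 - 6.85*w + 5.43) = -2.388*w^5 + 3.0261*w^4 + 4.8751*w^3 + 2.4474*w^2 + 1.9577*w - 15.5841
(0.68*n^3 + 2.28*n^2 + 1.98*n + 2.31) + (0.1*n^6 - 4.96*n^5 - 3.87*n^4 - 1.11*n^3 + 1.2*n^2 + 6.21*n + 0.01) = 0.1*n^6 - 4.96*n^5 - 3.87*n^4 - 0.43*n^3 + 3.48*n^2 + 8.19*n + 2.32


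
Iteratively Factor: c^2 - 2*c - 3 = (c + 1)*(c - 3)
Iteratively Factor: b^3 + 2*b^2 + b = (b + 1)*(b^2 + b) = (b + 1)^2*(b)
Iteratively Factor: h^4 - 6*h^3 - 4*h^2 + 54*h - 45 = (h - 3)*(h^3 - 3*h^2 - 13*h + 15) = (h - 3)*(h + 3)*(h^2 - 6*h + 5) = (h - 3)*(h - 1)*(h + 3)*(h - 5)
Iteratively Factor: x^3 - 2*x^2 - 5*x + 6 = (x - 3)*(x^2 + x - 2) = (x - 3)*(x + 2)*(x - 1)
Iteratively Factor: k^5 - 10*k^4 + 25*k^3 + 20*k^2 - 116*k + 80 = (k + 2)*(k^4 - 12*k^3 + 49*k^2 - 78*k + 40) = (k - 4)*(k + 2)*(k^3 - 8*k^2 + 17*k - 10) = (k - 4)*(k - 2)*(k + 2)*(k^2 - 6*k + 5) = (k - 4)*(k - 2)*(k - 1)*(k + 2)*(k - 5)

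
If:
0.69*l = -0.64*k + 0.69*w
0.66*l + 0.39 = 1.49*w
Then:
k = 0.637073863636364 - 1.35582386363636*w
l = 2.25757575757576*w - 0.590909090909091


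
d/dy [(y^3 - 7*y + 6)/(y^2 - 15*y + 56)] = (y^4 - 30*y^3 + 175*y^2 - 12*y - 302)/(y^4 - 30*y^3 + 337*y^2 - 1680*y + 3136)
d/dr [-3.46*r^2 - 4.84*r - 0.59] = -6.92*r - 4.84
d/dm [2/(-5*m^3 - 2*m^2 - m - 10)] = 2*(15*m^2 + 4*m + 1)/(5*m^3 + 2*m^2 + m + 10)^2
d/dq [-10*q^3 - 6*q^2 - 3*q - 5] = -30*q^2 - 12*q - 3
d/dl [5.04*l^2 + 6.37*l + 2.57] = 10.08*l + 6.37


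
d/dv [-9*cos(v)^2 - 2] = 9*sin(2*v)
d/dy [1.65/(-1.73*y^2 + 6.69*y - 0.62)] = (5.709*y - 11.0385)/(1.73*y^2 - 6.69*y + 0.62)^2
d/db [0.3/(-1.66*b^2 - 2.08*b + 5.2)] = (0.996*b + 0.624)/(1.66*b^2 + 2.08*b - 5.2)^2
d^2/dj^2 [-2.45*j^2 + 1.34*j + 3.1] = -4.90000000000000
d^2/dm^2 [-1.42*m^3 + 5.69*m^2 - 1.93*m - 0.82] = 11.38 - 8.52*m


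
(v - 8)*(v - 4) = v^2 - 12*v + 32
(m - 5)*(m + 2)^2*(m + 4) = m^4 + 3*m^3 - 20*m^2 - 84*m - 80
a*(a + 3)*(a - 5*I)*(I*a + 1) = I*a^4 + 6*a^3 + 3*I*a^3 + 18*a^2 - 5*I*a^2 - 15*I*a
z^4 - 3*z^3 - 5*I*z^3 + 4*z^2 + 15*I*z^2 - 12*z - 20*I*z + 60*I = (z - 3)*(z - 5*I)*(z - 2*I)*(z + 2*I)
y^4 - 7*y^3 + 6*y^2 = y^2*(y - 6)*(y - 1)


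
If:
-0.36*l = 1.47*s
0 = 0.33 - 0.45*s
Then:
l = -2.99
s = 0.73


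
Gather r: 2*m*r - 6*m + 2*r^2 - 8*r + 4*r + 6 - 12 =-6*m + 2*r^2 + r*(2*m - 4) - 6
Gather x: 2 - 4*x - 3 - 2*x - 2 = -6*x - 3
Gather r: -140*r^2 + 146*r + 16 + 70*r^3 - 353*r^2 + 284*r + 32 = 70*r^3 - 493*r^2 + 430*r + 48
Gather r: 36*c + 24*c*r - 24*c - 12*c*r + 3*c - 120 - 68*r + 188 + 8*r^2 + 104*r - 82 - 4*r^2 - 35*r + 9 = 15*c + 4*r^2 + r*(12*c + 1) - 5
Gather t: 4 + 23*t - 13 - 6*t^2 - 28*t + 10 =-6*t^2 - 5*t + 1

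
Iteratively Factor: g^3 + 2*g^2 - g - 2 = (g - 1)*(g^2 + 3*g + 2) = (g - 1)*(g + 1)*(g + 2)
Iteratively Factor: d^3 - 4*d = (d)*(d^2 - 4) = d*(d + 2)*(d - 2)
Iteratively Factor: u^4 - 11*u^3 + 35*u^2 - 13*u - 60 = (u + 1)*(u^3 - 12*u^2 + 47*u - 60) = (u - 4)*(u + 1)*(u^2 - 8*u + 15) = (u - 5)*(u - 4)*(u + 1)*(u - 3)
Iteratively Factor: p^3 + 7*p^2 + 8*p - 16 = (p - 1)*(p^2 + 8*p + 16) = (p - 1)*(p + 4)*(p + 4)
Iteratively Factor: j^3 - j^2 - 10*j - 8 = (j + 2)*(j^2 - 3*j - 4) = (j - 4)*(j + 2)*(j + 1)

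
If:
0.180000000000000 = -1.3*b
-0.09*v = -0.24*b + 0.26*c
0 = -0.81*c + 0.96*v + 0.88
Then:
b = -0.14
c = 0.15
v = -0.79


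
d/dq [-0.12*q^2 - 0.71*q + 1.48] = -0.24*q - 0.71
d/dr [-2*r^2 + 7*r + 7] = 7 - 4*r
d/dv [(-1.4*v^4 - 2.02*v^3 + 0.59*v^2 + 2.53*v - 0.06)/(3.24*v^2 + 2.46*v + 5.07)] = (-9.072*v^5 - 16.8768*v^4 - 38.3304*v^3 - 37.47*v^2 + 6.3714*v + 12.9747)/(10.4976*v^4 + 15.9408*v^3 + 38.9052*v^2 + 24.9444*v + 25.7049)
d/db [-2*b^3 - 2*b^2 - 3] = 2*b*(-3*b - 2)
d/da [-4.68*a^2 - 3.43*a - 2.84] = -9.36*a - 3.43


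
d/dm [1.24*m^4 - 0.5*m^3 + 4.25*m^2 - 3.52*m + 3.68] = 4.96*m^3 - 1.5*m^2 + 8.5*m - 3.52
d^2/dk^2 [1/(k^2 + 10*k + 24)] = 2*(-k^2 - 10*k + 4*(k + 5)^2 - 24)/(k^2 + 10*k + 24)^3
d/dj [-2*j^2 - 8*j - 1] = -4*j - 8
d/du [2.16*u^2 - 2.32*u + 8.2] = 4.32*u - 2.32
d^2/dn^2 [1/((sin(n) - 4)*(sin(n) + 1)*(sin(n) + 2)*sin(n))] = (-16*sin(n)^4 + 39*sin(n)^3 + 92*sin(n)^2 - 240*sin(n) - 344 + 232/sin(n) + 352/sin(n)^2 + 128/sin(n)^3)/((sin(n) - 4)^3*(sin(n) + 1)^2*(sin(n) + 2)^3)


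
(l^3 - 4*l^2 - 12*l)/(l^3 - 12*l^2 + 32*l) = (l^2 - 4*l - 12)/(l^2 - 12*l + 32)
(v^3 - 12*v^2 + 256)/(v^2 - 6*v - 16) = (v^2 - 4*v - 32)/(v + 2)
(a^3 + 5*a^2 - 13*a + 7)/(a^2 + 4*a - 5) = (a^2 + 6*a - 7)/(a + 5)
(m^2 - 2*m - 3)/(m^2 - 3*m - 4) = (m - 3)/(m - 4)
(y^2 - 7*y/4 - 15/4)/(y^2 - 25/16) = 4*(y - 3)/(4*y - 5)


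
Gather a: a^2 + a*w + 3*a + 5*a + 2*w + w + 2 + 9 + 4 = a^2 + a*(w + 8) + 3*w + 15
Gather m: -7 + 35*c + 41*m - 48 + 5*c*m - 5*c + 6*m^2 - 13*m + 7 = 30*c + 6*m^2 + m*(5*c + 28) - 48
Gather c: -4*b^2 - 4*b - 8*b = -4*b^2 - 12*b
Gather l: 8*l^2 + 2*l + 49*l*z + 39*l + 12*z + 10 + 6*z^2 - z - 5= 8*l^2 + l*(49*z + 41) + 6*z^2 + 11*z + 5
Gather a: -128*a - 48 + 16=-128*a - 32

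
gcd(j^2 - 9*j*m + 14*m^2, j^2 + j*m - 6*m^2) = j - 2*m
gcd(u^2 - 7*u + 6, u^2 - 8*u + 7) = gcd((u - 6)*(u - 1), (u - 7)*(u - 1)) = u - 1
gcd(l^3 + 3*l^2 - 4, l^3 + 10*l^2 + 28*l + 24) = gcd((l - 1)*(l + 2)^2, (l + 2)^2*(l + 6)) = l^2 + 4*l + 4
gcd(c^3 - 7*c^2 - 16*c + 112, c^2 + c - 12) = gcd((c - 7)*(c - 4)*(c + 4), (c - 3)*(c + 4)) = c + 4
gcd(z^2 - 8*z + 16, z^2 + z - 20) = z - 4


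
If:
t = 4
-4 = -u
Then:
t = 4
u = 4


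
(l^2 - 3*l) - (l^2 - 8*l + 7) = 5*l - 7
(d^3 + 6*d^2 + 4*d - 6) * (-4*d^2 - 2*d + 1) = -4*d^5 - 26*d^4 - 27*d^3 + 22*d^2 + 16*d - 6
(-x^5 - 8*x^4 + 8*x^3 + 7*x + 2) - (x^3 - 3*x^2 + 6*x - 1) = -x^5 - 8*x^4 + 7*x^3 + 3*x^2 + x + 3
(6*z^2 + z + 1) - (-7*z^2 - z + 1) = 13*z^2 + 2*z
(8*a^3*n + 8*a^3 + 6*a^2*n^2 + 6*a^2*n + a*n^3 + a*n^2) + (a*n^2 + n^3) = 8*a^3*n + 8*a^3 + 6*a^2*n^2 + 6*a^2*n + a*n^3 + 2*a*n^2 + n^3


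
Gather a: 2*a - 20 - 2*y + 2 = 2*a - 2*y - 18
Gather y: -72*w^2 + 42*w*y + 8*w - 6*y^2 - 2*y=-72*w^2 + 8*w - 6*y^2 + y*(42*w - 2)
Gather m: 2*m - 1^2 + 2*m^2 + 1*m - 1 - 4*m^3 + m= -4*m^3 + 2*m^2 + 4*m - 2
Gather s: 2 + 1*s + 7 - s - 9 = 0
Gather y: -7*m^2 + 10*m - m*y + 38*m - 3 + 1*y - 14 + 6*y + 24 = -7*m^2 + 48*m + y*(7 - m) + 7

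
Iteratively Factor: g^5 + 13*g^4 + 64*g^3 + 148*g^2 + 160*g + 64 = (g + 1)*(g^4 + 12*g^3 + 52*g^2 + 96*g + 64) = (g + 1)*(g + 4)*(g^3 + 8*g^2 + 20*g + 16) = (g + 1)*(g + 2)*(g + 4)*(g^2 + 6*g + 8) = (g + 1)*(g + 2)^2*(g + 4)*(g + 4)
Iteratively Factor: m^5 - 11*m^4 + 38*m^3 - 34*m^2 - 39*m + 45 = (m - 3)*(m^4 - 8*m^3 + 14*m^2 + 8*m - 15) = (m - 3)*(m + 1)*(m^3 - 9*m^2 + 23*m - 15) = (m - 5)*(m - 3)*(m + 1)*(m^2 - 4*m + 3) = (m - 5)*(m - 3)^2*(m + 1)*(m - 1)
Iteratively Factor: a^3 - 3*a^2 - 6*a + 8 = (a - 4)*(a^2 + a - 2) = (a - 4)*(a - 1)*(a + 2)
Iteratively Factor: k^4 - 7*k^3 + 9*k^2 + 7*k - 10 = (k - 5)*(k^3 - 2*k^2 - k + 2) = (k - 5)*(k - 2)*(k^2 - 1) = (k - 5)*(k - 2)*(k + 1)*(k - 1)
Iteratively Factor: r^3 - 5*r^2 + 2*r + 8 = (r + 1)*(r^2 - 6*r + 8) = (r - 2)*(r + 1)*(r - 4)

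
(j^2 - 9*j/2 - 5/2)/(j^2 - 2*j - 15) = (j + 1/2)/(j + 3)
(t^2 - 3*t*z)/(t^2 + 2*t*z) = (t - 3*z)/(t + 2*z)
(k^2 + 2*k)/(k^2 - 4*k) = (k + 2)/(k - 4)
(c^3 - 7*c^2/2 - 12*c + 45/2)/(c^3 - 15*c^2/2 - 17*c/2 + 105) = (2*c^2 + 3*c - 9)/(2*c^2 - 5*c - 42)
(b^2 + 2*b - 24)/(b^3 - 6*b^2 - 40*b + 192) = 1/(b - 8)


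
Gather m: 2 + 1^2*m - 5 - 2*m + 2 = -m - 1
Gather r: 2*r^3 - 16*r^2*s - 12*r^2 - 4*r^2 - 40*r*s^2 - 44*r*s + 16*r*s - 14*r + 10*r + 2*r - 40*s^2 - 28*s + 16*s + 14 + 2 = 2*r^3 + r^2*(-16*s - 16) + r*(-40*s^2 - 28*s - 2) - 40*s^2 - 12*s + 16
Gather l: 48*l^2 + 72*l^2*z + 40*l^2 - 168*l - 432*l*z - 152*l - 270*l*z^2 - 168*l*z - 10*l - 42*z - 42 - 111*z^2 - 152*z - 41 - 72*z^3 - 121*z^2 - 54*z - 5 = l^2*(72*z + 88) + l*(-270*z^2 - 600*z - 330) - 72*z^3 - 232*z^2 - 248*z - 88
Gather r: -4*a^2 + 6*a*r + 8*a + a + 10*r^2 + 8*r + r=-4*a^2 + 9*a + 10*r^2 + r*(6*a + 9)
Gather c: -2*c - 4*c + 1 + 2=3 - 6*c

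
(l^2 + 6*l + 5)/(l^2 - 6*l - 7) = (l + 5)/(l - 7)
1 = 1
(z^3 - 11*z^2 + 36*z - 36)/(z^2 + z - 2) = (z^3 - 11*z^2 + 36*z - 36)/(z^2 + z - 2)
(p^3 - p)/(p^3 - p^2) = (p + 1)/p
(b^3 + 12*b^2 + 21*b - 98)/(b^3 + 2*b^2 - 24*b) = (b^3 + 12*b^2 + 21*b - 98)/(b*(b^2 + 2*b - 24))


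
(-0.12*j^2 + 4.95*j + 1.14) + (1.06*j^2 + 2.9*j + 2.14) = 0.94*j^2 + 7.85*j + 3.28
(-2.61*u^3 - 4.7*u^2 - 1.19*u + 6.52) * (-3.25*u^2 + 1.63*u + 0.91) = 8.4825*u^5 + 11.0207*u^4 - 6.1686*u^3 - 27.4067*u^2 + 9.5447*u + 5.9332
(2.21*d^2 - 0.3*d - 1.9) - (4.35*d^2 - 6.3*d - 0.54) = -2.14*d^2 + 6.0*d - 1.36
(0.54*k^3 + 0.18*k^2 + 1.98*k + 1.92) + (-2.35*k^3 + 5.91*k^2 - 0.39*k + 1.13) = -1.81*k^3 + 6.09*k^2 + 1.59*k + 3.05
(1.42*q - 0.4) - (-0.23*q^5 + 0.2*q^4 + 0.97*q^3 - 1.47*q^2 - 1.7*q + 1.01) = 0.23*q^5 - 0.2*q^4 - 0.97*q^3 + 1.47*q^2 + 3.12*q - 1.41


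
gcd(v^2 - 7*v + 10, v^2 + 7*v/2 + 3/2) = 1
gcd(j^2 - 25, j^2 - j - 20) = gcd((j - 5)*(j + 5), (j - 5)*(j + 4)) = j - 5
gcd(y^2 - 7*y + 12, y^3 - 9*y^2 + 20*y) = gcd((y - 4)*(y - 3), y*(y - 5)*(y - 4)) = y - 4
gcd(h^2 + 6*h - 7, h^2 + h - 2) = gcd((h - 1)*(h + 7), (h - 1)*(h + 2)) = h - 1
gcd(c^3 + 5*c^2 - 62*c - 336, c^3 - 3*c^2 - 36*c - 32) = c - 8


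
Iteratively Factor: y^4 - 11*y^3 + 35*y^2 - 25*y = (y)*(y^3 - 11*y^2 + 35*y - 25) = y*(y - 1)*(y^2 - 10*y + 25) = y*(y - 5)*(y - 1)*(y - 5)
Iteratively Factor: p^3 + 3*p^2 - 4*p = (p - 1)*(p^2 + 4*p) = (p - 1)*(p + 4)*(p)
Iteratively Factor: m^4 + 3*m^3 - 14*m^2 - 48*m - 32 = (m + 4)*(m^3 - m^2 - 10*m - 8) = (m + 2)*(m + 4)*(m^2 - 3*m - 4) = (m - 4)*(m + 2)*(m + 4)*(m + 1)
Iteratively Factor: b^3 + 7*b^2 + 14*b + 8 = (b + 4)*(b^2 + 3*b + 2) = (b + 2)*(b + 4)*(b + 1)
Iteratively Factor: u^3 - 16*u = (u + 4)*(u^2 - 4*u) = u*(u + 4)*(u - 4)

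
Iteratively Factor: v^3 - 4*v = (v + 2)*(v^2 - 2*v) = (v - 2)*(v + 2)*(v)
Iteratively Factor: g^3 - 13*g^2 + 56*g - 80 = (g - 4)*(g^2 - 9*g + 20) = (g - 5)*(g - 4)*(g - 4)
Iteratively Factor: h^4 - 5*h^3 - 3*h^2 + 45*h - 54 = (h - 3)*(h^3 - 2*h^2 - 9*h + 18) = (h - 3)^2*(h^2 + h - 6) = (h - 3)^2*(h + 3)*(h - 2)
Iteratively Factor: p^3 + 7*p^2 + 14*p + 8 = (p + 4)*(p^2 + 3*p + 2) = (p + 2)*(p + 4)*(p + 1)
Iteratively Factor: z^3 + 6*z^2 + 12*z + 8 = (z + 2)*(z^2 + 4*z + 4) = (z + 2)^2*(z + 2)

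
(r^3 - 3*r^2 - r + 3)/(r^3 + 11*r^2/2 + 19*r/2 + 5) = 2*(r^2 - 4*r + 3)/(2*r^2 + 9*r + 10)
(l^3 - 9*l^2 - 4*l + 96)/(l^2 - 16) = (l^2 - 5*l - 24)/(l + 4)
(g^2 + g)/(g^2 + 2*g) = (g + 1)/(g + 2)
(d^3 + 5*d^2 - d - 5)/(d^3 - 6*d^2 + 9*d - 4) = (d^2 + 6*d + 5)/(d^2 - 5*d + 4)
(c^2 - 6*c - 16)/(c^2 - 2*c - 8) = (c - 8)/(c - 4)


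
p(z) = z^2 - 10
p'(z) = 2*z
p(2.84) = -1.93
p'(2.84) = 5.68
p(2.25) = -4.94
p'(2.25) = 4.50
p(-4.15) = 7.22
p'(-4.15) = -8.30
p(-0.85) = -9.28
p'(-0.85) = -1.70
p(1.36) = -8.15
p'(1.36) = 2.72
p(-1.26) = -8.41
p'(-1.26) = -2.52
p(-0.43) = -9.82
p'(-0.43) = -0.86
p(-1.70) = -7.11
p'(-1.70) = -3.40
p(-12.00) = 134.00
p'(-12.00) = -24.00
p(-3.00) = -1.00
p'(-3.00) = -6.00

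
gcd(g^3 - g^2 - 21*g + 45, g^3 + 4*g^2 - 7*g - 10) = g + 5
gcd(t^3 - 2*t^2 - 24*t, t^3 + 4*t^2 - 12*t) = t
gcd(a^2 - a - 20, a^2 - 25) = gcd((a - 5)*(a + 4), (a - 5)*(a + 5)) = a - 5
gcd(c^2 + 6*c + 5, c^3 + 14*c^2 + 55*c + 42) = c + 1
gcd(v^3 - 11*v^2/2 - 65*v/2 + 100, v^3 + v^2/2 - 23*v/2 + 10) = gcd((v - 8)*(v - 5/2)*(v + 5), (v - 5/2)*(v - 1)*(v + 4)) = v - 5/2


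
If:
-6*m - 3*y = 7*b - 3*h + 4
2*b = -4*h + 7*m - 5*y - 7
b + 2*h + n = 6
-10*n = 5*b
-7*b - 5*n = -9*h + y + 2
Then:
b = 677/142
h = 1027/568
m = -985/568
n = -677/284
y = -4079/568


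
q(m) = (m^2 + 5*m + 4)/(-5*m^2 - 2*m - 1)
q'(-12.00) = 0.01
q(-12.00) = -0.13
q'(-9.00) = 0.01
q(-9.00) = -0.10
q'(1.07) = 0.89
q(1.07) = -1.18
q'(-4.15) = 0.04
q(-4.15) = -0.01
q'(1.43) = 0.53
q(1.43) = -0.94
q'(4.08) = 0.06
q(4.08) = -0.44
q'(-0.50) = -6.56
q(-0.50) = -1.40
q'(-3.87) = 0.04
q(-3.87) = 0.01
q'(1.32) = 0.61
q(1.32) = -1.00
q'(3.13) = 0.11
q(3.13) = -0.52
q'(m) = (2*m + 5)/(-5*m^2 - 2*m - 1) + (10*m + 2)*(m^2 + 5*m + 4)/(-5*m^2 - 2*m - 1)^2 = (23*m^2 + 38*m + 3)/(25*m^4 + 20*m^3 + 14*m^2 + 4*m + 1)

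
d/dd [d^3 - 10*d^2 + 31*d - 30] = 3*d^2 - 20*d + 31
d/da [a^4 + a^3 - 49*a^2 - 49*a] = 4*a^3 + 3*a^2 - 98*a - 49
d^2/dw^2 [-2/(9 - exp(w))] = 2*(exp(w) + 9)*exp(w)/(exp(w) - 9)^3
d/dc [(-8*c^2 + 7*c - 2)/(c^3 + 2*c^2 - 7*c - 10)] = 2*(4*c^4 - 7*c^3 + 24*c^2 + 84*c - 42)/(c^6 + 4*c^5 - 10*c^4 - 48*c^3 + 9*c^2 + 140*c + 100)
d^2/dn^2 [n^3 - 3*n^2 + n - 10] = 6*n - 6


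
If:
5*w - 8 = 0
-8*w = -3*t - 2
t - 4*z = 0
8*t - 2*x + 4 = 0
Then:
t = 18/5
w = 8/5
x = 82/5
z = 9/10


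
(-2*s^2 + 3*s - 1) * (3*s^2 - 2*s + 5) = -6*s^4 + 13*s^3 - 19*s^2 + 17*s - 5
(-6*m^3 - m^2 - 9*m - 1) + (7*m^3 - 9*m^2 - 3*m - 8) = m^3 - 10*m^2 - 12*m - 9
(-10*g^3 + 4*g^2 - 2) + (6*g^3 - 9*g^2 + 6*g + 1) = -4*g^3 - 5*g^2 + 6*g - 1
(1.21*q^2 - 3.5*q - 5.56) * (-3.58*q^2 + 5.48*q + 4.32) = -4.3318*q^4 + 19.1608*q^3 + 5.952*q^2 - 45.5888*q - 24.0192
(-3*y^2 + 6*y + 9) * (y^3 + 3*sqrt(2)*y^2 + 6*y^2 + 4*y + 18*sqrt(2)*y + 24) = -3*y^5 - 9*sqrt(2)*y^4 - 12*y^4 - 36*sqrt(2)*y^3 + 33*y^3 + 6*y^2 + 135*sqrt(2)*y^2 + 180*y + 162*sqrt(2)*y + 216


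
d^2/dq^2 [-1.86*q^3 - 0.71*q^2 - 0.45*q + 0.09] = -11.16*q - 1.42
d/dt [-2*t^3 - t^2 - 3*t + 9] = -6*t^2 - 2*t - 3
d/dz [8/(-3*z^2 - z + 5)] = 8*(6*z + 1)/(3*z^2 + z - 5)^2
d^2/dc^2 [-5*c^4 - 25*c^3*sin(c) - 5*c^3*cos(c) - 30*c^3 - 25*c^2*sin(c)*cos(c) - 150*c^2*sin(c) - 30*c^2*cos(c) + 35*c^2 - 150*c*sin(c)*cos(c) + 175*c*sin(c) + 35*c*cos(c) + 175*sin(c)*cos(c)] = 25*c^3*sin(c) + 5*c^3*cos(c) + 180*c^2*sin(c) + 50*c^2*sin(2*c) - 120*c^2*cos(c) - 60*c^2 - 205*c*sin(c) + 300*c*sin(2*c) - 665*c*cos(c) - 100*c*cos(2*c) - 180*c - 370*sin(c) - 375*sin(2*c) + 290*cos(c) - 300*cos(2*c) + 70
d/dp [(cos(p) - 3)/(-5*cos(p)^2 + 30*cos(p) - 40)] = (sin(p)^2 + 6*cos(p) - 11)*sin(p)/(5*(cos(p)^2 - 6*cos(p) + 8)^2)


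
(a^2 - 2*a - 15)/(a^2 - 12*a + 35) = (a + 3)/(a - 7)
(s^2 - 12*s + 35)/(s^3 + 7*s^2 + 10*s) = (s^2 - 12*s + 35)/(s*(s^2 + 7*s + 10))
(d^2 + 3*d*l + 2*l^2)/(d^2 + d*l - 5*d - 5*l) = (d + 2*l)/(d - 5)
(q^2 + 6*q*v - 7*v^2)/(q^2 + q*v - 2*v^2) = (q + 7*v)/(q + 2*v)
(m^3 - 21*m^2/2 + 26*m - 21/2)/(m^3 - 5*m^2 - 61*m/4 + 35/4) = 2*(m - 3)/(2*m + 5)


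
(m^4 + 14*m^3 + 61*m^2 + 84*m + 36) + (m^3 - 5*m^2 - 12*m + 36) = m^4 + 15*m^3 + 56*m^2 + 72*m + 72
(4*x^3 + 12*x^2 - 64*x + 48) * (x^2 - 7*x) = 4*x^5 - 16*x^4 - 148*x^3 + 496*x^2 - 336*x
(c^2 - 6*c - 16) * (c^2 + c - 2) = c^4 - 5*c^3 - 24*c^2 - 4*c + 32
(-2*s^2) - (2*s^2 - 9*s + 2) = -4*s^2 + 9*s - 2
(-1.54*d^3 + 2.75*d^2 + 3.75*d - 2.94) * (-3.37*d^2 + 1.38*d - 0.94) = 5.1898*d^5 - 11.3927*d^4 - 7.3949*d^3 + 12.4978*d^2 - 7.5822*d + 2.7636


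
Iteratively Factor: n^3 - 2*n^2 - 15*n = (n - 5)*(n^2 + 3*n) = n*(n - 5)*(n + 3)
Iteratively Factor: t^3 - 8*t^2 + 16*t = (t - 4)*(t^2 - 4*t) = t*(t - 4)*(t - 4)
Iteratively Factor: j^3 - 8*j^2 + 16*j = (j - 4)*(j^2 - 4*j) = j*(j - 4)*(j - 4)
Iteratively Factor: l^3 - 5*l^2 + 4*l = (l - 4)*(l^2 - l) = l*(l - 4)*(l - 1)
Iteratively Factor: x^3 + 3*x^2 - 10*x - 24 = (x + 4)*(x^2 - x - 6) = (x + 2)*(x + 4)*(x - 3)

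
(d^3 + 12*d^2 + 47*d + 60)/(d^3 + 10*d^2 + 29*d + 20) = (d + 3)/(d + 1)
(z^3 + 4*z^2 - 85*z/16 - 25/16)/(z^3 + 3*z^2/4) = (16*z^3 + 64*z^2 - 85*z - 25)/(4*z^2*(4*z + 3))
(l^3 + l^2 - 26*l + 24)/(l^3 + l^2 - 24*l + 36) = (l^2 - 5*l + 4)/(l^2 - 5*l + 6)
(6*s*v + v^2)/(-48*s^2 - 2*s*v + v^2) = -v/(8*s - v)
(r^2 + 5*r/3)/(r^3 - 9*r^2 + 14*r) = (r + 5/3)/(r^2 - 9*r + 14)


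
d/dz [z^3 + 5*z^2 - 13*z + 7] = 3*z^2 + 10*z - 13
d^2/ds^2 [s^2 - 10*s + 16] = 2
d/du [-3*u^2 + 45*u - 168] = 45 - 6*u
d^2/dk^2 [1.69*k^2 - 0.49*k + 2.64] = 3.38000000000000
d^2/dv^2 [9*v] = 0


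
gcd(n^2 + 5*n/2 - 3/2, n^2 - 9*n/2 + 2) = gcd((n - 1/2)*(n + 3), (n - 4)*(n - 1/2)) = n - 1/2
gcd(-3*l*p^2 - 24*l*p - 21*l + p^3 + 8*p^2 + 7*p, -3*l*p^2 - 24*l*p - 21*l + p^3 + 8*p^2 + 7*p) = -3*l*p^2 - 24*l*p - 21*l + p^3 + 8*p^2 + 7*p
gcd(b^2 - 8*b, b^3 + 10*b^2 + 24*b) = b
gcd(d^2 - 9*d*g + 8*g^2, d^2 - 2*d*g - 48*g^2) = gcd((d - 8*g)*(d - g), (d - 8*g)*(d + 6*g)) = d - 8*g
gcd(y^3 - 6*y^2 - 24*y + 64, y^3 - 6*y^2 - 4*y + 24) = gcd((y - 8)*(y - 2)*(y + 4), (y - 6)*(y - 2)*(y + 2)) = y - 2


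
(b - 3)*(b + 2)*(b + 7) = b^3 + 6*b^2 - 13*b - 42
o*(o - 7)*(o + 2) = o^3 - 5*o^2 - 14*o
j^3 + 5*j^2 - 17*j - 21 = (j - 3)*(j + 1)*(j + 7)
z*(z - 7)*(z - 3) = z^3 - 10*z^2 + 21*z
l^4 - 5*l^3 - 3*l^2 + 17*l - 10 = (l - 5)*(l - 1)^2*(l + 2)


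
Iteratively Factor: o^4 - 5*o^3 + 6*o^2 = (o)*(o^3 - 5*o^2 + 6*o) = o^2*(o^2 - 5*o + 6) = o^2*(o - 3)*(o - 2)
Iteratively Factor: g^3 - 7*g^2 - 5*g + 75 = (g - 5)*(g^2 - 2*g - 15) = (g - 5)^2*(g + 3)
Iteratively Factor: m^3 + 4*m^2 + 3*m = (m + 1)*(m^2 + 3*m) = m*(m + 1)*(m + 3)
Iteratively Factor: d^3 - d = (d - 1)*(d^2 + d) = d*(d - 1)*(d + 1)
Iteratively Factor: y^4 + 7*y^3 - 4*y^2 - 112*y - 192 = (y + 3)*(y^3 + 4*y^2 - 16*y - 64) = (y + 3)*(y + 4)*(y^2 - 16) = (y + 3)*(y + 4)^2*(y - 4)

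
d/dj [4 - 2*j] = -2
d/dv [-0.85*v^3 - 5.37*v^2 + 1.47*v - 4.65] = -2.55*v^2 - 10.74*v + 1.47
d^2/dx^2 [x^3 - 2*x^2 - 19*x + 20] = 6*x - 4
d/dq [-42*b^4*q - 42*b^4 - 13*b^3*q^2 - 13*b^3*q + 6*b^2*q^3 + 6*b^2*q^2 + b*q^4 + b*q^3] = b*(-42*b^3 - 26*b^2*q - 13*b^2 + 18*b*q^2 + 12*b*q + 4*q^3 + 3*q^2)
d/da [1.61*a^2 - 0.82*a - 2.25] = 3.22*a - 0.82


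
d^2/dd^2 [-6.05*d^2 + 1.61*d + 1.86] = -12.1000000000000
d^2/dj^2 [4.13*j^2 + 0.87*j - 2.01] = 8.26000000000000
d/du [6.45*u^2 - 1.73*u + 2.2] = 12.9*u - 1.73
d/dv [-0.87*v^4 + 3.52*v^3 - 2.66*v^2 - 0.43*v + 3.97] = -3.48*v^3 + 10.56*v^2 - 5.32*v - 0.43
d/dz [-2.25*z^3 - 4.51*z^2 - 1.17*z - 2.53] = -6.75*z^2 - 9.02*z - 1.17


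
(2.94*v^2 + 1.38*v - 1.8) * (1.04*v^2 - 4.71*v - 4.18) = 3.0576*v^4 - 12.4122*v^3 - 20.661*v^2 + 2.7096*v + 7.524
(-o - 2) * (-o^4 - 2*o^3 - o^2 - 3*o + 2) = o^5 + 4*o^4 + 5*o^3 + 5*o^2 + 4*o - 4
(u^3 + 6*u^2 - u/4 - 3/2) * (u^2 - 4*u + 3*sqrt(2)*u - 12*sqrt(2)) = u^5 + 2*u^4 + 3*sqrt(2)*u^4 - 97*u^3/4 + 6*sqrt(2)*u^3 - 291*sqrt(2)*u^2/4 - u^2/2 - 3*sqrt(2)*u/2 + 6*u + 18*sqrt(2)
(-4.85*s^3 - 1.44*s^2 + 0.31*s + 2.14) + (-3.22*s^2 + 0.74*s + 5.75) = -4.85*s^3 - 4.66*s^2 + 1.05*s + 7.89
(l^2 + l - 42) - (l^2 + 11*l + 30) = -10*l - 72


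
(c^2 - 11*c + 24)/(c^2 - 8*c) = (c - 3)/c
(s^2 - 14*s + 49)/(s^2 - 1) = (s^2 - 14*s + 49)/(s^2 - 1)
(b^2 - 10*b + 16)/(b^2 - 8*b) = (b - 2)/b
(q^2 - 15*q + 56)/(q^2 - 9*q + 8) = (q - 7)/(q - 1)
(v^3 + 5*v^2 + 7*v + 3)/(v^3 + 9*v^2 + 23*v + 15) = (v + 1)/(v + 5)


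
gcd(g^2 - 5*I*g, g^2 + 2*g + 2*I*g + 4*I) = 1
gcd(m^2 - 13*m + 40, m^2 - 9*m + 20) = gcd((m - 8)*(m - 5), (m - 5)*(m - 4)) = m - 5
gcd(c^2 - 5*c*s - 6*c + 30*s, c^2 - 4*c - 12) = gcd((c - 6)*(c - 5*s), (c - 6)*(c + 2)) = c - 6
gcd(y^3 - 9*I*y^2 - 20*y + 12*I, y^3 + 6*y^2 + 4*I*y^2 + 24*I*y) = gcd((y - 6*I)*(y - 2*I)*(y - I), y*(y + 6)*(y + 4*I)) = 1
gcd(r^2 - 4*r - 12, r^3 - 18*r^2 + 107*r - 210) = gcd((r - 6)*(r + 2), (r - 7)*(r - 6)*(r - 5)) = r - 6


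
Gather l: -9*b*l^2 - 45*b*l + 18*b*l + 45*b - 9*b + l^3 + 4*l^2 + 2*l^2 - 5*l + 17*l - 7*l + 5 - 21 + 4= 36*b + l^3 + l^2*(6 - 9*b) + l*(5 - 27*b) - 12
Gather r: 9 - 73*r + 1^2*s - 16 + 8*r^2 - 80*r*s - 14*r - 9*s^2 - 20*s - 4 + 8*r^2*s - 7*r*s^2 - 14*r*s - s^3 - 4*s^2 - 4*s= r^2*(8*s + 8) + r*(-7*s^2 - 94*s - 87) - s^3 - 13*s^2 - 23*s - 11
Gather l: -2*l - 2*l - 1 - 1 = -4*l - 2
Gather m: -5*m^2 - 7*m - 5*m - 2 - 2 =-5*m^2 - 12*m - 4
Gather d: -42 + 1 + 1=-40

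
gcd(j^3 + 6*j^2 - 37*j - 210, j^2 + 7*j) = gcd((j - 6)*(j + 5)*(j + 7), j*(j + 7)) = j + 7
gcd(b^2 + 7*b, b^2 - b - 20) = 1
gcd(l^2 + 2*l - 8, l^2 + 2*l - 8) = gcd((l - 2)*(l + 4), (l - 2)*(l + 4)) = l^2 + 2*l - 8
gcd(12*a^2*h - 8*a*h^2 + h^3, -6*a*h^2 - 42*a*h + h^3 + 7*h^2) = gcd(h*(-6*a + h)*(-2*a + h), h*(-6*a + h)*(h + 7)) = 6*a*h - h^2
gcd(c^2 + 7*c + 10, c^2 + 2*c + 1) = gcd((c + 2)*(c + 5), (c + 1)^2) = 1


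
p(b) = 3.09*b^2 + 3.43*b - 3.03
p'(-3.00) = -15.11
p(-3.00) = 14.49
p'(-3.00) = -15.11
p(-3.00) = 14.49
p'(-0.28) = 1.70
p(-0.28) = -3.75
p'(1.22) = 10.97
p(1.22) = 5.75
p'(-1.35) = -4.91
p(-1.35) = -2.03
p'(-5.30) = -29.32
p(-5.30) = 65.59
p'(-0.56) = -0.03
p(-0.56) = -3.98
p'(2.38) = 18.14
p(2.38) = 22.64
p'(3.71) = 26.36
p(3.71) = 52.23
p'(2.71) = 20.18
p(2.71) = 28.96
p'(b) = 6.18*b + 3.43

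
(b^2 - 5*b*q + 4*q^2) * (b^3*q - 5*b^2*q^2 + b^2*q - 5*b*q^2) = b^5*q - 10*b^4*q^2 + b^4*q + 29*b^3*q^3 - 10*b^3*q^2 - 20*b^2*q^4 + 29*b^2*q^3 - 20*b*q^4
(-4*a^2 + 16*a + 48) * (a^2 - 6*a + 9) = -4*a^4 + 40*a^3 - 84*a^2 - 144*a + 432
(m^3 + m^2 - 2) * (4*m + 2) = 4*m^4 + 6*m^3 + 2*m^2 - 8*m - 4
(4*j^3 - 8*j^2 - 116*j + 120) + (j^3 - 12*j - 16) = 5*j^3 - 8*j^2 - 128*j + 104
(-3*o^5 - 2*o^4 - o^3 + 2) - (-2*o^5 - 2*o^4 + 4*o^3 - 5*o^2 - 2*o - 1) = -o^5 - 5*o^3 + 5*o^2 + 2*o + 3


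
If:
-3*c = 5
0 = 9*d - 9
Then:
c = -5/3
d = 1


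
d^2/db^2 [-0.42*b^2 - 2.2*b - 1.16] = -0.840000000000000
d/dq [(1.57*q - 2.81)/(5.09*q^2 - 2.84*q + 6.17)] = (-7.9913*q^2 + 28.6058*q + 1.7065)/(25.9081*q^4 - 28.9112*q^3 + 70.8762*q^2 - 35.0456*q + 38.0689)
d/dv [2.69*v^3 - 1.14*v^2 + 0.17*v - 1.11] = 8.07*v^2 - 2.28*v + 0.17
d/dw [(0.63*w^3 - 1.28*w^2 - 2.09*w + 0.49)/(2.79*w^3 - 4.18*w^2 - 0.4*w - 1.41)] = (0.937800000000001*w^4 + 11.1582*w^3 - 14.9904*w^2 + 7.706*w + 3.1429)/(7.7841*w^6 - 23.3244*w^5 + 15.2404*w^4 - 4.5238*w^3 + 11.9476*w^2 + 1.128*w + 1.9881)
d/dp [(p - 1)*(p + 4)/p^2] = (8 - 3*p)/p^3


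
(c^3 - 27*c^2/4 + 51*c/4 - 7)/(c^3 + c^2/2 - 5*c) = (4*c^3 - 27*c^2 + 51*c - 28)/(2*c*(2*c^2 + c - 10))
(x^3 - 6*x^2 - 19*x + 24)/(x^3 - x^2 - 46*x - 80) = (x^2 + 2*x - 3)/(x^2 + 7*x + 10)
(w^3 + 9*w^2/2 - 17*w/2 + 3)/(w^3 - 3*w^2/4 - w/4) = 2*(2*w^2 + 11*w - 6)/(w*(4*w + 1))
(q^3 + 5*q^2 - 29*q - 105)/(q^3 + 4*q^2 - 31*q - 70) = (q + 3)/(q + 2)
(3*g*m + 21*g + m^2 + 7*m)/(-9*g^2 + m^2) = (-m - 7)/(3*g - m)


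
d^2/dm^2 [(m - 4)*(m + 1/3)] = 2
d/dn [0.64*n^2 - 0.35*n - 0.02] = 1.28*n - 0.35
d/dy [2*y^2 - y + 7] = 4*y - 1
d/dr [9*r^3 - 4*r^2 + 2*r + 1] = 27*r^2 - 8*r + 2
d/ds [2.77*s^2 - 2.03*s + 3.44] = 5.54*s - 2.03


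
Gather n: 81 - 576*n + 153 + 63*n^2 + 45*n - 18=63*n^2 - 531*n + 216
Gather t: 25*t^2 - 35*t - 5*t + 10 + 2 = 25*t^2 - 40*t + 12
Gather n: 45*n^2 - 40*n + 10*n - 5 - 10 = 45*n^2 - 30*n - 15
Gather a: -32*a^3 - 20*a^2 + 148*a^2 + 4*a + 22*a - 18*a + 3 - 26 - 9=-32*a^3 + 128*a^2 + 8*a - 32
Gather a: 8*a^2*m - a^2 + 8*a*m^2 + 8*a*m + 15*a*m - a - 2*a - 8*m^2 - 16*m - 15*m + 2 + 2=a^2*(8*m - 1) + a*(8*m^2 + 23*m - 3) - 8*m^2 - 31*m + 4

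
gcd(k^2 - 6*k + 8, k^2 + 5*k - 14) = k - 2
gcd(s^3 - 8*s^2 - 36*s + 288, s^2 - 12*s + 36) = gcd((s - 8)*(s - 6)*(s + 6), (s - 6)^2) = s - 6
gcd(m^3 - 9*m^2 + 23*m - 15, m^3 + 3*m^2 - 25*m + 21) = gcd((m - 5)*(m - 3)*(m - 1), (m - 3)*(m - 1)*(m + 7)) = m^2 - 4*m + 3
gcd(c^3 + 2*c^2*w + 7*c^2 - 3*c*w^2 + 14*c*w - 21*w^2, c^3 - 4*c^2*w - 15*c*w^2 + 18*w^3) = -c^2 - 2*c*w + 3*w^2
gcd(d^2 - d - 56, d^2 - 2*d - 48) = d - 8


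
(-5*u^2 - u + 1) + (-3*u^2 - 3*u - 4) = -8*u^2 - 4*u - 3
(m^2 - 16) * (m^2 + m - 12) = m^4 + m^3 - 28*m^2 - 16*m + 192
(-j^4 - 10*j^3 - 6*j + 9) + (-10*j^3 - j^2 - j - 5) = -j^4 - 20*j^3 - j^2 - 7*j + 4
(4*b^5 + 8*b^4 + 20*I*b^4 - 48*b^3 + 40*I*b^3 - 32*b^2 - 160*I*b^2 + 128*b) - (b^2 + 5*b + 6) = 4*b^5 + 8*b^4 + 20*I*b^4 - 48*b^3 + 40*I*b^3 - 33*b^2 - 160*I*b^2 + 123*b - 6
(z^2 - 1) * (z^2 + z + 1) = z^4 + z^3 - z - 1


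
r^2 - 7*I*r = r*(r - 7*I)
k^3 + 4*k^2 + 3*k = k*(k + 1)*(k + 3)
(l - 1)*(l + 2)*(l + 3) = l^3 + 4*l^2 + l - 6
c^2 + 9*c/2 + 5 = (c + 2)*(c + 5/2)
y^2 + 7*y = y*(y + 7)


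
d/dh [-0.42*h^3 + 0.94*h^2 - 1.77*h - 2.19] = -1.26*h^2 + 1.88*h - 1.77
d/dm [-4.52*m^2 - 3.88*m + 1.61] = -9.04*m - 3.88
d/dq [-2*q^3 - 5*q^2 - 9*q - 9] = -6*q^2 - 10*q - 9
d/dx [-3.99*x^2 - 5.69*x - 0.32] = -7.98*x - 5.69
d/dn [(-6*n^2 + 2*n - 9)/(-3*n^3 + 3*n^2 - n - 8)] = (-18*n^4 + 12*n^3 - 81*n^2 + 150*n - 25)/(9*n^6 - 18*n^5 + 15*n^4 + 42*n^3 - 47*n^2 + 16*n + 64)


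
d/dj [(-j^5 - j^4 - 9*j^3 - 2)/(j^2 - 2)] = j*(-3*j^5 - 2*j^4 + j^3 + 8*j^2 + 54*j + 4)/(j^4 - 4*j^2 + 4)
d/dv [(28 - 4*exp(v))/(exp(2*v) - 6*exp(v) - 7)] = 4*exp(v)/(exp(2*v) + 2*exp(v) + 1)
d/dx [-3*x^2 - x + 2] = -6*x - 1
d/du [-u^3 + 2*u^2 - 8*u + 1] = -3*u^2 + 4*u - 8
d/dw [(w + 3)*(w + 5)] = 2*w + 8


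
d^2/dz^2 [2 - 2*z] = 0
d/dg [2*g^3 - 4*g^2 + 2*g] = 6*g^2 - 8*g + 2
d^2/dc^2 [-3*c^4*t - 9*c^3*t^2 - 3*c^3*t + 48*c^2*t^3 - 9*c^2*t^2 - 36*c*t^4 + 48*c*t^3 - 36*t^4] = 6*t*(-6*c^2 - 9*c*t - 3*c + 16*t^2 - 3*t)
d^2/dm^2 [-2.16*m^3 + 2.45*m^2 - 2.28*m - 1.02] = 4.9 - 12.96*m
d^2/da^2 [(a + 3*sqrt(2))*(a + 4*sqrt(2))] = 2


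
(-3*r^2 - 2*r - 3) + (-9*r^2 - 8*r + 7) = -12*r^2 - 10*r + 4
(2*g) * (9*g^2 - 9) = 18*g^3 - 18*g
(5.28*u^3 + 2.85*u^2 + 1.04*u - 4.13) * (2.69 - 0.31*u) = -1.6368*u^4 + 13.3197*u^3 + 7.3441*u^2 + 4.0779*u - 11.1097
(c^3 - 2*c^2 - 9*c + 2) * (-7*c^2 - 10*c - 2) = -7*c^5 + 4*c^4 + 81*c^3 + 80*c^2 - 2*c - 4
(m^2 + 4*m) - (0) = m^2 + 4*m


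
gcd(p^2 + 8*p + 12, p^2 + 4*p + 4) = p + 2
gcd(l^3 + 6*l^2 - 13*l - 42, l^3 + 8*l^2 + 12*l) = l + 2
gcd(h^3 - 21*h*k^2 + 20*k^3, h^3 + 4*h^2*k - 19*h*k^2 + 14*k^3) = h - k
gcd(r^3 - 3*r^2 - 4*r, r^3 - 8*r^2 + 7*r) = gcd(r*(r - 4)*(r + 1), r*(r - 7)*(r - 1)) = r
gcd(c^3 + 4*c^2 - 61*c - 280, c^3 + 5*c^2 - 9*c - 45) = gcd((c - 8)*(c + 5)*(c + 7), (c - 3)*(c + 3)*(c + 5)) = c + 5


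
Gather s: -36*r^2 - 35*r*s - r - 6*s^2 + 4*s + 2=-36*r^2 - r - 6*s^2 + s*(4 - 35*r) + 2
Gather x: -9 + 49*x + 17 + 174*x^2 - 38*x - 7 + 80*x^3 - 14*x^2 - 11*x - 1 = 80*x^3 + 160*x^2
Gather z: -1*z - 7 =-z - 7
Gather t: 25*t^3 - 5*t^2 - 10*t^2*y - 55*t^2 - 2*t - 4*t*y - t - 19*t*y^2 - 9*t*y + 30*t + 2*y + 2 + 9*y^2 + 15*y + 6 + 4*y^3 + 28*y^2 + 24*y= 25*t^3 + t^2*(-10*y - 60) + t*(-19*y^2 - 13*y + 27) + 4*y^3 + 37*y^2 + 41*y + 8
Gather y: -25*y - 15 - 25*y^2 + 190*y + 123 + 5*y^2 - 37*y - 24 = -20*y^2 + 128*y + 84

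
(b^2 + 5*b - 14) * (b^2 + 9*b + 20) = b^4 + 14*b^3 + 51*b^2 - 26*b - 280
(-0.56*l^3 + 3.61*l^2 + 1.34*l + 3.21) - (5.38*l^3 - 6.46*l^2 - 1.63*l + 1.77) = -5.94*l^3 + 10.07*l^2 + 2.97*l + 1.44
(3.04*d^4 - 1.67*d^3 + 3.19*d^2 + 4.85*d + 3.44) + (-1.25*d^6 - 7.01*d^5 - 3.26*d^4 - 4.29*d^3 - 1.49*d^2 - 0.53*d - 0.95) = -1.25*d^6 - 7.01*d^5 - 0.22*d^4 - 5.96*d^3 + 1.7*d^2 + 4.32*d + 2.49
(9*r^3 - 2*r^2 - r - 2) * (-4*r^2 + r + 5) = -36*r^5 + 17*r^4 + 47*r^3 - 3*r^2 - 7*r - 10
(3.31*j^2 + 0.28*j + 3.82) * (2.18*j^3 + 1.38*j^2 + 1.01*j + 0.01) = 7.2158*j^5 + 5.1782*j^4 + 12.0571*j^3 + 5.5875*j^2 + 3.861*j + 0.0382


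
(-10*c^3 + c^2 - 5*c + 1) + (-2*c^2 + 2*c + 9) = -10*c^3 - c^2 - 3*c + 10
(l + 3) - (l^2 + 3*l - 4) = -l^2 - 2*l + 7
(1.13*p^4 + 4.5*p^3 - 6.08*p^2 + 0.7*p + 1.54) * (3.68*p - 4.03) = 4.1584*p^5 + 12.0061*p^4 - 40.5094*p^3 + 27.0784*p^2 + 2.8462*p - 6.2062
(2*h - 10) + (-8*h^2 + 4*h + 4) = -8*h^2 + 6*h - 6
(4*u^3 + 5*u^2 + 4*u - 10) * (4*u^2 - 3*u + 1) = 16*u^5 + 8*u^4 + 5*u^3 - 47*u^2 + 34*u - 10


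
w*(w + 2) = w^2 + 2*w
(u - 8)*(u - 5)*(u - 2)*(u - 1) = u^4 - 16*u^3 + 81*u^2 - 146*u + 80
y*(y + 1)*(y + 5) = y^3 + 6*y^2 + 5*y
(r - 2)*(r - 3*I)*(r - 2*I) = r^3 - 2*r^2 - 5*I*r^2 - 6*r + 10*I*r + 12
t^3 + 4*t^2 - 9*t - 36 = (t - 3)*(t + 3)*(t + 4)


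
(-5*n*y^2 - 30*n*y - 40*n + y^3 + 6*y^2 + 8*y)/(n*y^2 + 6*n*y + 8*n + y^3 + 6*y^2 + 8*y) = (-5*n + y)/(n + y)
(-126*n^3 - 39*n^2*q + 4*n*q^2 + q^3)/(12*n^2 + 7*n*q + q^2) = (-42*n^2 + n*q + q^2)/(4*n + q)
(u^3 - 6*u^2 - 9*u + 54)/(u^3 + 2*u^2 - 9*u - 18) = (u - 6)/(u + 2)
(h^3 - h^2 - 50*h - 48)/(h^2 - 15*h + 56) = (h^2 + 7*h + 6)/(h - 7)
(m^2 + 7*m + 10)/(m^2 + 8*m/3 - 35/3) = 3*(m + 2)/(3*m - 7)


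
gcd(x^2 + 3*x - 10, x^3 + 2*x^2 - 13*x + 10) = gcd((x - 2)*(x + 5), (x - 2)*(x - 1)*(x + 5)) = x^2 + 3*x - 10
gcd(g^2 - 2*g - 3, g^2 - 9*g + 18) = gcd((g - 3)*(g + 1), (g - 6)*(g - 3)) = g - 3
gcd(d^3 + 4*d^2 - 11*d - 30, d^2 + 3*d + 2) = d + 2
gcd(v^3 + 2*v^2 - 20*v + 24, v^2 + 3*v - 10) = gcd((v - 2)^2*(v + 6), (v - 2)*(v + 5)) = v - 2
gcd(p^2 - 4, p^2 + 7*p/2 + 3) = p + 2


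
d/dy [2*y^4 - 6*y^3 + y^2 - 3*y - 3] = 8*y^3 - 18*y^2 + 2*y - 3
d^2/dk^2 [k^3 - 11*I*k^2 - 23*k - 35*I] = 6*k - 22*I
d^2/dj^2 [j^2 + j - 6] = 2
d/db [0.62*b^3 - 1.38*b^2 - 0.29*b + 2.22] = 1.86*b^2 - 2.76*b - 0.29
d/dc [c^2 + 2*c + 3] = 2*c + 2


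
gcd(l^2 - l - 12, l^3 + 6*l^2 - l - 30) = l + 3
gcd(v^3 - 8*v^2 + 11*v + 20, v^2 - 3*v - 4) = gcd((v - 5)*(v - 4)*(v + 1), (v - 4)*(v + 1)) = v^2 - 3*v - 4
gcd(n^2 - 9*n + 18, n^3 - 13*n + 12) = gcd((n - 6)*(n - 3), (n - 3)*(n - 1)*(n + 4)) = n - 3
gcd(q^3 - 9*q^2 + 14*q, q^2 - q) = q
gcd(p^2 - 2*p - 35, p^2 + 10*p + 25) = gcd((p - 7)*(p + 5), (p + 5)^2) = p + 5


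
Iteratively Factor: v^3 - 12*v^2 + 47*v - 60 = (v - 3)*(v^2 - 9*v + 20) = (v - 5)*(v - 3)*(v - 4)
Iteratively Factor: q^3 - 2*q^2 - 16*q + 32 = (q - 4)*(q^2 + 2*q - 8) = (q - 4)*(q - 2)*(q + 4)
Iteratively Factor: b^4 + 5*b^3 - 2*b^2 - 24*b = (b)*(b^3 + 5*b^2 - 2*b - 24) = b*(b + 4)*(b^2 + b - 6) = b*(b - 2)*(b + 4)*(b + 3)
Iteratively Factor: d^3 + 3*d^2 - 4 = (d - 1)*(d^2 + 4*d + 4) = (d - 1)*(d + 2)*(d + 2)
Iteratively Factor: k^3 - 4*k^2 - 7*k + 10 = (k - 1)*(k^2 - 3*k - 10) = (k - 1)*(k + 2)*(k - 5)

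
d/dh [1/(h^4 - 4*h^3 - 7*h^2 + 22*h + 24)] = 2*(-2*h^3 + 6*h^2 + 7*h - 11)/(h^4 - 4*h^3 - 7*h^2 + 22*h + 24)^2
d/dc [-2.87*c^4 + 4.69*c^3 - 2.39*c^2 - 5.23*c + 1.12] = -11.48*c^3 + 14.07*c^2 - 4.78*c - 5.23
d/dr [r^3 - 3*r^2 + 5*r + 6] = 3*r^2 - 6*r + 5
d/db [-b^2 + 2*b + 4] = 2 - 2*b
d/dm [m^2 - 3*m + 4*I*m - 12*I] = 2*m - 3 + 4*I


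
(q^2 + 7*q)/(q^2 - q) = (q + 7)/(q - 1)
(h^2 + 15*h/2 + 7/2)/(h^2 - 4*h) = (2*h^2 + 15*h + 7)/(2*h*(h - 4))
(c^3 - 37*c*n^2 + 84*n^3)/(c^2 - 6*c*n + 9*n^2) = (c^2 + 3*c*n - 28*n^2)/(c - 3*n)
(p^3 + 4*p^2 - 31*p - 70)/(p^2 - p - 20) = (p^2 + 9*p + 14)/(p + 4)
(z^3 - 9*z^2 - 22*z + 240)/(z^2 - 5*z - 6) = (z^2 - 3*z - 40)/(z + 1)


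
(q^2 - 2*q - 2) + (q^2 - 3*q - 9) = 2*q^2 - 5*q - 11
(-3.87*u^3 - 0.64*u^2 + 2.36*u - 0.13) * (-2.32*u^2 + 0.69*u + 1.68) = 8.9784*u^5 - 1.1855*u^4 - 12.4184*u^3 + 0.8548*u^2 + 3.8751*u - 0.2184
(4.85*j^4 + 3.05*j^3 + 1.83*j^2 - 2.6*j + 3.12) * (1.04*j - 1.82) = 5.044*j^5 - 5.655*j^4 - 3.6478*j^3 - 6.0346*j^2 + 7.9768*j - 5.6784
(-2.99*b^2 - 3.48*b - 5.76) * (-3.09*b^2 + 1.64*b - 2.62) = 9.2391*b^4 + 5.8496*b^3 + 19.925*b^2 - 0.328799999999999*b + 15.0912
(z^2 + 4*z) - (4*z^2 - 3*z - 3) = -3*z^2 + 7*z + 3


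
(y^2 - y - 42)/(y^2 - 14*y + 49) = (y + 6)/(y - 7)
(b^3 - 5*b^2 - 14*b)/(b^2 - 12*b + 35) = b*(b + 2)/(b - 5)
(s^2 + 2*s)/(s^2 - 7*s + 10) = s*(s + 2)/(s^2 - 7*s + 10)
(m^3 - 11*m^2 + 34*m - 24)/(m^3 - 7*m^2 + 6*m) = (m - 4)/m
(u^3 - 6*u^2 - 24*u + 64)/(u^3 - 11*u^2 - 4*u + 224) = (u - 2)/(u - 7)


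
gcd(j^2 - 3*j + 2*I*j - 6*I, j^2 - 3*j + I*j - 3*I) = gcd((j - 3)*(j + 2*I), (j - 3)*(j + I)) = j - 3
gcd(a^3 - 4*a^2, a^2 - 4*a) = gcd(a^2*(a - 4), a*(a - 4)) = a^2 - 4*a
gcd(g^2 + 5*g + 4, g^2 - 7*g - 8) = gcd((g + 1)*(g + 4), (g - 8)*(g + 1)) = g + 1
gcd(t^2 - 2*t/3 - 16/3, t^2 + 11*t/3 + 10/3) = t + 2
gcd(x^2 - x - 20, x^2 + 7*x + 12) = x + 4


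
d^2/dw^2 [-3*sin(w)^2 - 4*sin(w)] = 4*sin(w) - 6*cos(2*w)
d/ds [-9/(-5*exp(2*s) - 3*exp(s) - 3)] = (-90*exp(s) - 27)*exp(s)/(5*exp(2*s) + 3*exp(s) + 3)^2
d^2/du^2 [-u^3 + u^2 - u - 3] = 2 - 6*u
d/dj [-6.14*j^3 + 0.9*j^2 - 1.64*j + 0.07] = -18.42*j^2 + 1.8*j - 1.64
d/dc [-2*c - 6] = -2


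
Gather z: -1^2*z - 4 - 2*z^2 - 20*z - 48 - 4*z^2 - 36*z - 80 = -6*z^2 - 57*z - 132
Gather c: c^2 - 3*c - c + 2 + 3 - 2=c^2 - 4*c + 3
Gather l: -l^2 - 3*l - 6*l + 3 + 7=-l^2 - 9*l + 10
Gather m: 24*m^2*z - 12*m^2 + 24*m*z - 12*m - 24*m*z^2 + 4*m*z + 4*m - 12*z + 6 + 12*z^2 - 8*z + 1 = m^2*(24*z - 12) + m*(-24*z^2 + 28*z - 8) + 12*z^2 - 20*z + 7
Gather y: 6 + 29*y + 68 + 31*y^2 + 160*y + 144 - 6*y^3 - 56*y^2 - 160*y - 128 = -6*y^3 - 25*y^2 + 29*y + 90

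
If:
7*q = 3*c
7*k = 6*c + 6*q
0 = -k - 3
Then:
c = -49/20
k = -3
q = -21/20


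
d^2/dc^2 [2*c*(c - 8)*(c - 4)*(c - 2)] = 24*c^2 - 168*c + 224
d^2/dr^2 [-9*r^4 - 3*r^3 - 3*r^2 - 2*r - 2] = -108*r^2 - 18*r - 6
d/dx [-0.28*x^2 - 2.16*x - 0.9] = -0.56*x - 2.16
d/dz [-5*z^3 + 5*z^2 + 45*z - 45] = -15*z^2 + 10*z + 45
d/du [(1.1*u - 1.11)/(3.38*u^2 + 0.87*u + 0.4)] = (-3.718*u^2 + 7.5036*u + 1.4057)/(11.4244*u^4 + 5.8812*u^3 + 3.4609*u^2 + 0.696*u + 0.16)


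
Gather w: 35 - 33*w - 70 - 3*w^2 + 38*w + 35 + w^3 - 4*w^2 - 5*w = w^3 - 7*w^2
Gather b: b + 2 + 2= b + 4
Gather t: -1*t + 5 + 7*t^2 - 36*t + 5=7*t^2 - 37*t + 10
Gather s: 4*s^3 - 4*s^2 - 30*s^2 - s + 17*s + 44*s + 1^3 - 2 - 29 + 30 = 4*s^3 - 34*s^2 + 60*s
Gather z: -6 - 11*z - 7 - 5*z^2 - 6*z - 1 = -5*z^2 - 17*z - 14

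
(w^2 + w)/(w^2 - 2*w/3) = 3*(w + 1)/(3*w - 2)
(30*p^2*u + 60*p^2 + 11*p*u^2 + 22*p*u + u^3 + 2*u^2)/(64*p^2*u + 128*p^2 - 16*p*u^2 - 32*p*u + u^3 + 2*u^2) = (30*p^2 + 11*p*u + u^2)/(64*p^2 - 16*p*u + u^2)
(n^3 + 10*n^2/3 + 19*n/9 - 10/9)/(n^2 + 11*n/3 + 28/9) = (9*n^3 + 30*n^2 + 19*n - 10)/(9*n^2 + 33*n + 28)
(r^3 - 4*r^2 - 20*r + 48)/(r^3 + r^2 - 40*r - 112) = (r^2 - 8*r + 12)/(r^2 - 3*r - 28)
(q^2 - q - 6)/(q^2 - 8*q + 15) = (q + 2)/(q - 5)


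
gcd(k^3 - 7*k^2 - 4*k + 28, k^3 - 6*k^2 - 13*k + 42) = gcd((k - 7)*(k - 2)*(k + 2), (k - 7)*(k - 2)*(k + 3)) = k^2 - 9*k + 14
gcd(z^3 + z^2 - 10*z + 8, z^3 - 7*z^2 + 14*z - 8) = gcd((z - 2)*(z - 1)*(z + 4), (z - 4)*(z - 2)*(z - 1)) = z^2 - 3*z + 2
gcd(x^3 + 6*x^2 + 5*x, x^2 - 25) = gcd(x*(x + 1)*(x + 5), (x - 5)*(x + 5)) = x + 5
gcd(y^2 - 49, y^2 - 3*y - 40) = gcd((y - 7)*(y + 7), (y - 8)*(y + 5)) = 1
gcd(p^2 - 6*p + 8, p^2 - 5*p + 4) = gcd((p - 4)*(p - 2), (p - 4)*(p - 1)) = p - 4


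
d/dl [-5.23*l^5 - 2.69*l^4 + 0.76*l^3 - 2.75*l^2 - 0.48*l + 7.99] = -26.15*l^4 - 10.76*l^3 + 2.28*l^2 - 5.5*l - 0.48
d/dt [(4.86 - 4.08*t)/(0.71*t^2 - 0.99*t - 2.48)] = (2.8968*t^2 - 6.9012*t + 14.9298)/(0.5041*t^4 - 1.4058*t^3 - 2.5415*t^2 + 4.9104*t + 6.1504)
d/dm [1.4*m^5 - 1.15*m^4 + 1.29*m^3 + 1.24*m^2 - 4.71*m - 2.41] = 7.0*m^4 - 4.6*m^3 + 3.87*m^2 + 2.48*m - 4.71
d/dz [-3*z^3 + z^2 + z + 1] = -9*z^2 + 2*z + 1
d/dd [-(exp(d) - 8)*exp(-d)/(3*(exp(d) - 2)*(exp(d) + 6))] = 2*(exp(3*d) - 10*exp(2*d) - 32*exp(d) + 48)*exp(-d)/(3*(exp(4*d) + 8*exp(3*d) - 8*exp(2*d) - 96*exp(d) + 144))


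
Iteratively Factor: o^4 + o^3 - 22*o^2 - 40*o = (o)*(o^3 + o^2 - 22*o - 40) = o*(o + 4)*(o^2 - 3*o - 10) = o*(o + 2)*(o + 4)*(o - 5)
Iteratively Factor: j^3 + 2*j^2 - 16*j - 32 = (j + 2)*(j^2 - 16) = (j - 4)*(j + 2)*(j + 4)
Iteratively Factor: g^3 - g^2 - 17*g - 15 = (g - 5)*(g^2 + 4*g + 3) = (g - 5)*(g + 1)*(g + 3)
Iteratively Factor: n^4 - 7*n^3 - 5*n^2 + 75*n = (n)*(n^3 - 7*n^2 - 5*n + 75) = n*(n + 3)*(n^2 - 10*n + 25) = n*(n - 5)*(n + 3)*(n - 5)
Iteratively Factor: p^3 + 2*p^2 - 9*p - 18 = (p + 3)*(p^2 - p - 6) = (p + 2)*(p + 3)*(p - 3)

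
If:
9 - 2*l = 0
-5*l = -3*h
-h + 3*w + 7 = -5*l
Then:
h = 15/2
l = 9/2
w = -22/3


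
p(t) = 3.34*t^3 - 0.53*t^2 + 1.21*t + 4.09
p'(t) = 10.02*t^2 - 1.06*t + 1.21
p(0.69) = 5.77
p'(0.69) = 5.25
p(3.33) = 125.58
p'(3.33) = 108.79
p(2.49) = 55.38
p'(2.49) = 60.70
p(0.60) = 5.35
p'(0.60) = 4.18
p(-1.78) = -18.58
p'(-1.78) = 34.84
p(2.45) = 52.99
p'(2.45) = 58.76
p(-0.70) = 1.84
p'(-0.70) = 6.86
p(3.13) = 105.10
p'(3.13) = 96.06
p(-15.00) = -11405.81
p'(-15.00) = 2271.61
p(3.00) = 93.13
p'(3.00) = 88.21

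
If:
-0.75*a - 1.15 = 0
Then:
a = -1.53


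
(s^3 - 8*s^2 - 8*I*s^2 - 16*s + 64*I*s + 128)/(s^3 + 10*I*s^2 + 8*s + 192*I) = (s^2 - 4*s*(2 + I) + 32*I)/(s^2 + 14*I*s - 48)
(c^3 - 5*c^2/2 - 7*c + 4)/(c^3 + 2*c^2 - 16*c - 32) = (c - 1/2)/(c + 4)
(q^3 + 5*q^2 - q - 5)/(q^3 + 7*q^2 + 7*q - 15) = (q + 1)/(q + 3)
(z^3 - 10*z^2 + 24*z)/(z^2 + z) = (z^2 - 10*z + 24)/(z + 1)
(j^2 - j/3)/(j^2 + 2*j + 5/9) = 3*j*(3*j - 1)/(9*j^2 + 18*j + 5)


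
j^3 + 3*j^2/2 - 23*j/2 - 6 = (j - 3)*(j + 1/2)*(j + 4)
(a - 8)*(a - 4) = a^2 - 12*a + 32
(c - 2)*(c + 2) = c^2 - 4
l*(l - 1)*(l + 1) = l^3 - l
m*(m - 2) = m^2 - 2*m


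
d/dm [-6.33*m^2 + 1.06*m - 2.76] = 1.06 - 12.66*m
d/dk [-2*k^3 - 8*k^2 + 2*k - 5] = -6*k^2 - 16*k + 2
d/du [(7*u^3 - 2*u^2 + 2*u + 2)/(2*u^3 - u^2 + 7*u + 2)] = (-3*u^4 + 90*u^3 + 18*u^2 - 4*u - 10)/(4*u^6 - 4*u^5 + 29*u^4 - 6*u^3 + 45*u^2 + 28*u + 4)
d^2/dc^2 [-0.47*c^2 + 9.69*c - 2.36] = -0.940000000000000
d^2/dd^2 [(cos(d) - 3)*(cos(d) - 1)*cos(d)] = -15*cos(d)/4 + 8*cos(2*d) - 9*cos(3*d)/4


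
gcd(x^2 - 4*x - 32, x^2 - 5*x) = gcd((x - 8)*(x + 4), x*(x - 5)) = 1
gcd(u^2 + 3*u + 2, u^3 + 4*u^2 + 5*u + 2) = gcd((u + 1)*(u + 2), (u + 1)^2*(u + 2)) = u^2 + 3*u + 2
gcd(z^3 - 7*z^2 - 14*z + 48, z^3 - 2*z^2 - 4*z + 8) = z - 2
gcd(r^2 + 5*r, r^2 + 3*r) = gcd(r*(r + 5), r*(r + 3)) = r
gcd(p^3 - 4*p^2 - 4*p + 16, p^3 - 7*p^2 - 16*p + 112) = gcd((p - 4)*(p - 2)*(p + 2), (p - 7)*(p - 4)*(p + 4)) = p - 4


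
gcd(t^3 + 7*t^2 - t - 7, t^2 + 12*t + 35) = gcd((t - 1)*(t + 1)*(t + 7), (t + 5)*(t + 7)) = t + 7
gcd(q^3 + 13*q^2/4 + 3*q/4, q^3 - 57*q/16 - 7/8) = q + 1/4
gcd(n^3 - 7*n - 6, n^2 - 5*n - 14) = n + 2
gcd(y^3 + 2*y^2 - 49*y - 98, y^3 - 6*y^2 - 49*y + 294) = y^2 - 49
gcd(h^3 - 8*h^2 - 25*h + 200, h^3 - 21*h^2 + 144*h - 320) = h^2 - 13*h + 40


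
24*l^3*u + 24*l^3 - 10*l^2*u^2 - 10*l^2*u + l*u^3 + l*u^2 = (-6*l + u)*(-4*l + u)*(l*u + l)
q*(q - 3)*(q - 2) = q^3 - 5*q^2 + 6*q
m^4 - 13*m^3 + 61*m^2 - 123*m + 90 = (m - 5)*(m - 3)^2*(m - 2)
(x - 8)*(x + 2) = x^2 - 6*x - 16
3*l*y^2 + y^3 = y^2*(3*l + y)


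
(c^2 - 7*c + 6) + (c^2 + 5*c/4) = 2*c^2 - 23*c/4 + 6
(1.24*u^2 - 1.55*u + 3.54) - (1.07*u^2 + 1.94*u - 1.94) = 0.17*u^2 - 3.49*u + 5.48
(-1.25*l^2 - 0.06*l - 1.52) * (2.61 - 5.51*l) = 6.8875*l^3 - 2.9319*l^2 + 8.2186*l - 3.9672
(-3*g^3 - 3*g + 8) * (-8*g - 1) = 24*g^4 + 3*g^3 + 24*g^2 - 61*g - 8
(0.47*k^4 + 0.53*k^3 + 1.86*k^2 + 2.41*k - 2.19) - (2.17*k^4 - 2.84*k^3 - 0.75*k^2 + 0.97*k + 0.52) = -1.7*k^4 + 3.37*k^3 + 2.61*k^2 + 1.44*k - 2.71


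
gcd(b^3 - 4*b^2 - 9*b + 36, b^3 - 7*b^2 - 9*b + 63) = b^2 - 9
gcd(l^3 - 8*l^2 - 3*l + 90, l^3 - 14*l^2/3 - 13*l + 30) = l^2 - 3*l - 18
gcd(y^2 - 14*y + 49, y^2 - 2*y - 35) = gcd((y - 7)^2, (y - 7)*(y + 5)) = y - 7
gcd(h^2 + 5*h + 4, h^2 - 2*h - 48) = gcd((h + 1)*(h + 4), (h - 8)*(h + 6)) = 1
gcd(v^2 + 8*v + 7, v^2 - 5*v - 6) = v + 1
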